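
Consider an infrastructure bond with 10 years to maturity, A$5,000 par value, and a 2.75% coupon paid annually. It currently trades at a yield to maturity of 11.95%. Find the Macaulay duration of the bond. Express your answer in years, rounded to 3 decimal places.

Periodic yield y = 0.1195. Discount each cash flow and weight by its year:
  t   CF        PV=CF/(1+0.1195)^t    t·PV
  1       137.50       122.8227       122.8227
  2       137.50       109.7121       219.4242
  3       137.50        98.0010       294.0029
  4       137.50        87.5400       350.1598
  5       137.50        78.1956       390.9779
  6       137.50        69.8487       419.0920
  7       137.50        62.3927       436.7491
  8       137.50        55.7327       445.8614
  9       137.50        49.7835       448.0519
  10    5,137.50     1,661.5402    16,615.4021
  Σ                  2,395.5691    19,742.5441
Price P = Σ PV = 2,395.5691.
Macaulay duration = Σ(t·PV) / P = 19,742.5441 / 2,395.5691 = 8.24128 years.

8.241 years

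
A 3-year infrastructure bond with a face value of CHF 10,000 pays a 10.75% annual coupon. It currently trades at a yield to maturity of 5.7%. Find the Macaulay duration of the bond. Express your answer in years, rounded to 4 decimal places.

Periodic yield y = 0.057. Discount each cash flow and weight by its year:
  t   CF        PV=CF/(1+0.057)^t    t·PV
  1     1,075.00     1,017.0293     1,017.0293
  2     1,075.00       962.1848     1,924.3696
  3    11,075.00     9,378.1845    28,134.5535
  Σ                 11,357.3986    31,075.9524
Price P = Σ PV = 11,357.3986.
Macaulay duration = Σ(t·PV) / P = 31,075.9524 / 11,357.3986 = 2.73619 years.

2.7362 years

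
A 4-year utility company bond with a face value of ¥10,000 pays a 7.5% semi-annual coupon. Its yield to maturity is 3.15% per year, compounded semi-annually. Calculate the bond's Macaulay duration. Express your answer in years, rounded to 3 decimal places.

Periodic yield y = 0.01575. Discount each cash flow and weight by its period:
  t   CF        PV=CF/(1+0.01575)^t    t·PV
  1       375.00       369.1853       369.1853
  2       375.00       363.4608       726.9216
  3       375.00       357.8251     1,073.4752
  4       375.00       352.2767     1,409.1069
  5       375.00       346.8144     1,734.0720
  6       375.00       341.4368     2,048.6206
  7       375.00       336.1425     2,352.9976
  8    10,375.00     9,155.7401    73,245.9210
  Σ                 11,622.8818    82,960.3003
Price P = Σ PV = 11,622.8818.
Macaulay duration = Σ(t·PV) / P = 82,960.3003 / 11,622.8818 = 7.13767 half-year periods.
In years: 7.13767 / 2 = 3.56884 years.

3.569 years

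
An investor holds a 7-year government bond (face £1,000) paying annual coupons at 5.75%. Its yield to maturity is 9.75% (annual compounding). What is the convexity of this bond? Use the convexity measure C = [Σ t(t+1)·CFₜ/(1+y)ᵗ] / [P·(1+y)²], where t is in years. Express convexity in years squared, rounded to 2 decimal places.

With y = 0.0975:
  t   CF        PV=CF/(1+0.0975)^t    t·PV        t(t+1)·PV
  1        57.50        52.3918        52.3918         104.7836
  2        57.50        47.7374        95.4748         286.4244
  3        57.50        43.4965       130.4895         521.9579
  4        57.50        39.6323       158.5294         792.6468
  5        57.50        36.1115       180.5574       1,083.3442
  6        57.50        32.9034       197.4204       1,381.9425
  7     1,057.50       551.3770     3,859.6392      30,877.1140
  Σ                    803.6499     4,674.5024      35,048.2134
P = 803.6499.
Convexity = Σ t(t+1)·PV / [P·(1+y)²] = 35,048.2134 / (803.6499 × 1.204506) = 36.20678.

36.21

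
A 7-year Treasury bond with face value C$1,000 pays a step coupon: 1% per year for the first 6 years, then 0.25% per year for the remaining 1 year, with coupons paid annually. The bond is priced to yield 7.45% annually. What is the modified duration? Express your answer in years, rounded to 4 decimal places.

Periodic yield y = 0.0745. First find Macaulay duration:
  t   CF        PV=CF/(1+0.0745)^t    t·PV
  1        10.00         9.3067         9.3067
  2        10.00         8.6614        17.3228
  3        10.00         8.0608        24.1825
  4        10.00         7.5020        30.0078
  5        10.00         6.9818        34.9090
  6        10.00         6.4977        38.9864
  7     1,002.50       606.2328     4,243.6297
  Σ                    653.2432     4,398.3449
P = 653.2432; Macaulay duration = 4,398.3449 / 653.2432 = 6.73309 years.
Modified duration = D_Mac / (1 + y) = 6.73309 / 1.0745 = 6.26625 years.

6.2663 years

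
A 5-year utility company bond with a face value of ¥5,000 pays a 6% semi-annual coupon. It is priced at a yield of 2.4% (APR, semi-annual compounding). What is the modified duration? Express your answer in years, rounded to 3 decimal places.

Periodic yield y = 0.012. First find Macaulay duration:
  t   CF        PV=CF/(1+0.012)^t    t·PV
  1       150.00       148.2213       148.2213
  2       150.00       146.4638       292.9276
  3       150.00       144.7271       434.1812
  4       150.00       143.0109       572.0437
  5       150.00       141.3151       706.5757
  6       150.00       139.6395       837.8368
  7       150.00       137.9837       965.8856
  8       150.00       136.3475     1,090.7799
  9       150.00       134.7307     1,212.5765
  10    5,150.00     4,570.9040    45,709.0404
  Σ                  5,843.3436    51,970.0688
P = 5,843.3436; Macaulay duration = 51,970.0688 / 5,843.3436 = 8.89389 half-year periods = 4.44695 years.
Modified duration = D_Mac / (1 + y) = 4.44695 / 1.012 = 4.39422 years.

4.394 years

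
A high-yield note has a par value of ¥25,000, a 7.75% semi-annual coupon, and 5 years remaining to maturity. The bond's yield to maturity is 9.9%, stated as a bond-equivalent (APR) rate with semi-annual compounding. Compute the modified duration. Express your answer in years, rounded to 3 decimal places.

Periodic yield y = 0.0495. First find Macaulay duration:
  t   CF        PV=CF/(1+0.0495)^t    t·PV
  1       968.75       923.0586       923.0586
  2       968.75       879.5222     1,759.0445
  3       968.75       838.0393     2,514.1179
  4       968.75       798.5129     3,194.0517
  5       968.75       760.8508     3,804.2540
  6       968.75       724.9650     4,349.7902
  7       968.75       690.7718     4,835.4028
  8       968.75       658.1914     5,265.5308
  9       968.75       627.1475     5,644.3279
  10   25,968.75    16,018.6760   160,186.7596
  Σ                 22,919.7356   192,476.3380
P = 22,919.7356; Macaulay duration = 192,476.3380 / 22,919.7356 = 8.39784 half-year periods = 4.19892 years.
Modified duration = D_Mac / (1 + y) = 4.19892 / 1.0495 = 4.00088 years.

4.001 years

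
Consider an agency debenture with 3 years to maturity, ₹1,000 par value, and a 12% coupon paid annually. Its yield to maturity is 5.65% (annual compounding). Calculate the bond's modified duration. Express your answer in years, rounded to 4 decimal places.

2.5690 years

Periodic yield y = 0.0565. First find Macaulay duration:
  t   CF        PV=CF/(1+0.0565)^t    t·PV
  1       120.00       113.5826       113.5826
  2       120.00       107.5084       215.0167
  3     1,120.00       949.7505     2,849.2514
  Σ                  1,170.8414     3,177.8507
P = 1,170.8414; Macaulay duration = 3,177.8507 / 1,170.8414 = 2.71416 years.
Modified duration = D_Mac / (1 + y) = 2.71416 / 1.0565 = 2.56901 years.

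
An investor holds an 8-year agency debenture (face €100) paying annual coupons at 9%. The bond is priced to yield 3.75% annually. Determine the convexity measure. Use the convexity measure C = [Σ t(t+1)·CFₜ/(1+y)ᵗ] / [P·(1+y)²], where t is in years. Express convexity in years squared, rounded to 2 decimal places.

With y = 0.0375:
  t   CF        PV=CF/(1+0.0375)^t    t·PV        t(t+1)·PV
  1         9.00         8.6747         8.6747          17.3494
  2         9.00         8.3612        16.7223          50.1669
  3         9.00         8.0589        24.1768          96.7073
  4         9.00         7.7677        31.0706         155.3532
  5         9.00         7.4869        37.4345         224.6070
  6         9.00         7.2163        43.2977         303.0841
  7         9.00         6.9555        48.6882         389.5057
  8       109.00        81.1936       649.5486       5,845.9373
  Σ                    135.7147       859.6135       7,082.7109
P = 135.7147.
Convexity = Σ t(t+1)·PV / [P·(1+y)²] = 7,082.7109 / (135.7147 × 1.076406) = 48.48378.

48.48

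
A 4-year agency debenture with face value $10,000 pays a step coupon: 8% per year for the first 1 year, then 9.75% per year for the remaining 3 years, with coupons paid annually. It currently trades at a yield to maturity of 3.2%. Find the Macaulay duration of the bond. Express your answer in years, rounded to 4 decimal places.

Periodic yield y = 0.032. Discount each cash flow and weight by its year:
  t   CF        PV=CF/(1+0.032)^t    t·PV
  1       800.00       775.1938       775.1938
  2       975.00       915.4723     1,830.9447
  3       975.00       887.0856     2,661.2568
  4    10,975.00     9,675.7745    38,703.0981
  Σ                 12,253.5262    43,970.4933
Price P = Σ PV = 12,253.5262.
Macaulay duration = Σ(t·PV) / P = 43,970.4933 / 12,253.5262 = 3.58840 years.

3.5884 years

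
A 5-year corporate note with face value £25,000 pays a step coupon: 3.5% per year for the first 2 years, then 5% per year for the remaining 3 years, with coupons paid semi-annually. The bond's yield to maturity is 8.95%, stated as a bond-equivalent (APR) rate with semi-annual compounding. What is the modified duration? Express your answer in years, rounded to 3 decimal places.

Periodic yield y = 0.04475. First find Macaulay duration:
  t   CF        PV=CF/(1+0.04475)^t    t·PV
  1       437.50       418.7605       418.7605
  2       437.50       400.8236       801.6472
  3       437.50       383.6550     1,150.9651
  4       437.50       367.2219     1,468.8875
  5       625.00       502.1323     2,510.6613
  6       625.00       480.6243     2,883.7459
  7       625.00       460.0376     3,220.2634
  8       625.00       440.3327     3,522.6619
  9       625.00       421.4719     3,793.2469
  10   25,625.00    16,540.1741   165,401.7407
  Σ                 20,415.2339   185,172.5804
P = 20,415.2339; Macaulay duration = 185,172.5804 / 20,415.2339 = 9.07031 half-year periods = 4.53516 years.
Modified duration = D_Mac / (1 + y) = 4.53516 / 1.04475 = 4.34090 years.

4.341 years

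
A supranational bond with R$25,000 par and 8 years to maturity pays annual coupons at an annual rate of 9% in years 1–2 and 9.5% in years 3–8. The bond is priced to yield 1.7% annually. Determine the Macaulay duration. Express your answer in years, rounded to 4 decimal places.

Periodic yield y = 0.017. Discount each cash flow and weight by its year:
  t   CF        PV=CF/(1+0.017)^t    t·PV
  1     2,250.00     2,212.3894     2,212.3894
  2     2,250.00     2,175.4075     4,350.8149
  3     2,375.00     2,257.8795     6,773.6384
  4     2,375.00     2,220.1371     8,880.5486
  5     2,375.00     2,183.0257    10,915.1285
  6     2,375.00     2,146.5346    12,879.2077
  7     2,375.00     2,110.6535    14,774.5745
  8    27,375.00    23,921.3951   191,371.1609
  Σ                 39,227.4224   252,157.4629
Price P = Σ PV = 39,227.4224.
Macaulay duration = Σ(t·PV) / P = 252,157.4629 / 39,227.4224 = 6.42809 years.

6.4281 years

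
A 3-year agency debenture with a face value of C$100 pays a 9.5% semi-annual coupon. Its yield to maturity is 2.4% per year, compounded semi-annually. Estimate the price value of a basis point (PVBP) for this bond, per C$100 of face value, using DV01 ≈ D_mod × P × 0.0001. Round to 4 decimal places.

Periodic yield y = 0.012.
  t   CF        PV=CF/(1+0.012)^t    t·PV
  1         4.75         4.6937         4.6937
  2         4.75         4.6380         9.2760
  3         4.75         4.5830        13.7491
  4         4.75         4.5287        18.1147
  5         4.75         4.4750        22.3749
  6       104.75        97.5149       585.0894
  Σ                    120.4333       653.2978
P = 120.4333; D_Mac = 5.42456 half-year periods = 2.71228 yrs; D_mod = 2.68012 yrs.
DV01 ≈ 2.68012 × 120.4333 × 0.0001 = 0.032278.

C$0.0323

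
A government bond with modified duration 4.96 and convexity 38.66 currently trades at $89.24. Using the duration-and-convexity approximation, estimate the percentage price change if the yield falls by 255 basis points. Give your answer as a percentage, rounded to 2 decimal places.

Duration effect: -D_mod·Δy = -4.96 × (-0.0255) = +0.126480
Convexity effect: ½·C·(Δy)² = 0.5 × 38.66 × (-0.0255)² = +0.0125693325
ΔP/P ≈ +0.126480 + 0.0125693325 = +0.1390493325
= +13.90493325%.

+13.90%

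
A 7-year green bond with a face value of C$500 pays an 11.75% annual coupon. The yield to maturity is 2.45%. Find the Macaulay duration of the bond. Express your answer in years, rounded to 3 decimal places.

5.546 years

Periodic yield y = 0.0245. Discount each cash flow and weight by its year:
  t   CF        PV=CF/(1+0.0245)^t    t·PV
  1        58.75        57.3450        57.3450
  2        58.75        55.9737       111.9474
  3        58.75        54.6351       163.9054
  4        58.75        53.3286       213.3143
  5        58.75        52.0533       260.2664
  6        58.75        50.8085       304.8508
  7       558.75       471.6652     3,301.6561
  Σ                    795.8093     4,413.2854
Price P = Σ PV = 795.8093.
Macaulay duration = Σ(t·PV) / P = 4,413.2854 / 795.8093 = 5.54566 years.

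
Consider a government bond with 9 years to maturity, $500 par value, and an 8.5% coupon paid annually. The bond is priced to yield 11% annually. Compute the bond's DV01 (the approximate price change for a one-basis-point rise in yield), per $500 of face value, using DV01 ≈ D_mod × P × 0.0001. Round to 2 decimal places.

Periodic yield y = 0.11.
  t   CF        PV=CF/(1+0.11)^t    t·PV
  1        42.50        38.2883        38.2883
  2        42.50        34.4940        68.9879
  3        42.50        31.0756        93.2269
  4        42.50        27.9961       111.9843
  5        42.50        25.2217       126.1084
  6        42.50        22.7222       136.3334
  7        42.50        20.4705       143.2934
  8        42.50        18.4419       147.5350
  9       542.50       212.0767     1,908.6902
  Σ                    430.7869     2,774.4478
P = 430.7869; D_Mac = 6.44042 yrs; D_mod = 5.80218 yrs.
DV01 ≈ 5.80218 × 430.7869 × 0.0001 = 0.249950.

$0.25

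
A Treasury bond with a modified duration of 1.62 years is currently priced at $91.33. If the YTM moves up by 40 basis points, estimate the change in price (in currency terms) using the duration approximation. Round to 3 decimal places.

-$0.592

Duration approximation: ΔP/P ≈ -D_mod · Δy = -1.62 × (+0.004) = -0.006480.
ΔP ≈ 91.33 × (-0.006480) = -0.5918184.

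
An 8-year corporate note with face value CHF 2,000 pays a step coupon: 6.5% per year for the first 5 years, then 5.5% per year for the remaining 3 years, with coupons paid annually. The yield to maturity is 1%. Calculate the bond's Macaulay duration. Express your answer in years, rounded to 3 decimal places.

Periodic yield y = 0.01. Discount each cash flow and weight by its year:
  t   CF        PV=CF/(1+0.01)^t    t·PV
  1       130.00       128.7129       128.7129
  2       130.00       127.4385       254.8770
  3       130.00       126.1767       378.5302
  4       130.00       124.9274       499.7098
  5       130.00       123.6905       618.4527
  6       110.00       103.6250       621.7499
  7       110.00       102.5990       718.1929
  8     2,110.00     1,948.5496    15,588.3968
  Σ                  2,785.7196    18,808.6220
Price P = Σ PV = 2,785.7196.
Macaulay duration = Σ(t·PV) / P = 18,808.6220 / 2,785.7196 = 6.75180 years.

6.752 years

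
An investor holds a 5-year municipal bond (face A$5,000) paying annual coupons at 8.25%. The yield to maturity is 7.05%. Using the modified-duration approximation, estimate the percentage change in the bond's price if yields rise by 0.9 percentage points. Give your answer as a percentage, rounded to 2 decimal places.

-3.63%

Periodic yield y = 0.0705. Modified duration first:
  t   CF        PV=CF/(1+0.0705)^t    t·PV
  1       412.50       385.3340       385.3340
  2       412.50       359.9570       719.9140
  3       412.50       336.2513     1,008.7538
  4       412.50       314.1067     1,256.4270
  5     5,412.50     3,850.0339    19,250.1694
  Σ                  5,245.6828    22,620.5981
P = 5,245.6828; D_Mac = 4.31223 yrs; D_mod = 4.31223/(1+0.0705) = 4.02824 yrs.
ΔP/P ≈ -D_mod · Δy = -4.02824 × (+0.009) = -0.036254 = -3.6254%.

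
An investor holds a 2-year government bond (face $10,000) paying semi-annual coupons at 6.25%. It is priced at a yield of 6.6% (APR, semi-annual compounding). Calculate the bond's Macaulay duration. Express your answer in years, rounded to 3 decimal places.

Periodic yield y = 0.033. Discount each cash flow and weight by its period:
  t   CF        PV=CF/(1+0.033)^t    t·PV
  1       312.50       302.5169       302.5169
  2       312.50       292.8528       585.7056
  3       312.50       283.4974       850.4922
  4    10,312.50     9,056.5476    36,226.1905
  Σ                  9,935.4148    37,964.9052
Price P = Σ PV = 9,935.4148.
Macaulay duration = Σ(t·PV) / P = 37,964.9052 / 9,935.4148 = 3.82117 half-year periods.
In years: 3.82117 / 2 = 1.91058 years.

1.911 years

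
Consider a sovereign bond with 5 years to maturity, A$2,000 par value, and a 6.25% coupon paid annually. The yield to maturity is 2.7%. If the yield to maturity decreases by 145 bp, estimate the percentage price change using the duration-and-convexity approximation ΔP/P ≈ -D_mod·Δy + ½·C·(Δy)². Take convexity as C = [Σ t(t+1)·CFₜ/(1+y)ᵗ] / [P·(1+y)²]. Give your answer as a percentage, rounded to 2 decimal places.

+6.60%

With y = 0.027:
  t   CF        PV=CF/(1+0.027)^t    t·PV        t(t+1)·PV
  1       125.00       121.7137       121.7137         243.4275
  2       125.00       118.5139       237.0277         711.0831
  3       125.00       115.3981       346.1943       1,384.7773
  4       125.00       112.3643       449.4571       2,247.2854
  5     2,125.00     1,859.9733     9,299.8666      55,799.1998
  Σ                  2,327.9633    10,454.2595      60,385.7731
P = 2,327.9633; D_Mac = 4.49073 yrs; D_mod = 4.37267 yrs; C = 24.59335.
Duration effect: -4.37267 × (-0.0145) = +0.063404
Convexity effect: 0.5 × 24.59335 × (-0.0145)² = +0.0025854
ΔP/P ≈ +0.063404 + 0.0025854 = +0.065989 = +6.5989%.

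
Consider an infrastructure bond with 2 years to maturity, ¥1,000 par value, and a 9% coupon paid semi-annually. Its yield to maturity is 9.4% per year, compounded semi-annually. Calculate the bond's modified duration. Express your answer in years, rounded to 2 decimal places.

Periodic yield y = 0.047. First find Macaulay duration:
  t   CF        PV=CF/(1+0.047)^t    t·PV
  1        45.00        42.9799        42.9799
  2        45.00        41.0506        82.1011
  3        45.00        39.2078       117.6234
  4     1,045.00       869.6201     3,478.4804
  Σ                    992.8584     3,721.1848
P = 992.8584; Macaulay duration = 3,721.1848 / 992.8584 = 3.74795 half-year periods = 1.87398 years.
Modified duration = D_Mac / (1 + y) = 1.87398 / 1.047 = 1.78985 years.

1.79 years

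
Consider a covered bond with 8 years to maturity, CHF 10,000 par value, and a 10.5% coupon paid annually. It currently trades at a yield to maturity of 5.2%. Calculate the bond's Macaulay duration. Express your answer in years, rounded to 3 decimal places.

6.108 years

Periodic yield y = 0.052. Discount each cash flow and weight by its year:
  t   CF        PV=CF/(1+0.052)^t    t·PV
  1     1,050.00       998.0989       998.0989
  2     1,050.00       948.7632     1,897.5263
  3     1,050.00       901.8661     2,705.5984
  4     1,050.00       857.2872     3,429.1488
  5     1,050.00       814.9118     4,074.5589
  6     1,050.00       774.6310     4,647.7859
  7     1,050.00       736.3412     5,154.3886
  8    11,050.00     7,366.0788    58,928.6303
  Σ                 13,397.9782    81,835.7361
Price P = Σ PV = 13,397.9782.
Macaulay duration = Σ(t·PV) / P = 81,835.7361 / 13,397.9782 = 6.10807 years.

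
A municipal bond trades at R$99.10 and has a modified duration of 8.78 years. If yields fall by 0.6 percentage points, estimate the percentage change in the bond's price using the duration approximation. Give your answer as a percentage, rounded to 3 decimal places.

Duration approximation: ΔP/P ≈ -D_mod · Δy = -8.78 × (-0.006) = +0.052680.
As a percentage: +5.2680%.

+5.268%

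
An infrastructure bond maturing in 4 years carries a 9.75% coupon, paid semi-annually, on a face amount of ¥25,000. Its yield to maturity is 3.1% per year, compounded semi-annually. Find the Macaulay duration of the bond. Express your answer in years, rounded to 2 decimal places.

Periodic yield y = 0.0155. Discount each cash flow and weight by its period:
  t   CF        PV=CF/(1+0.0155)^t    t·PV
  1     1,218.75     1,200.1477     1,200.1477
  2     1,218.75     1,181.8294     2,363.6587
  3     1,218.75     1,163.7906     3,491.3718
  4     1,218.75     1,146.0272     4,584.1087
  5     1,218.75     1,128.5349     5,642.6744
  6     1,218.75     1,111.3096     6,667.8575
  7     1,218.75     1,094.3472     7,660.4305
  8    26,218.75    23,183.1562   185,465.2493
  Σ                 31,209.1427   217,075.4987
Price P = Σ PV = 31,209.1427.
Macaulay duration = Σ(t·PV) / P = 217,075.4987 / 31,209.1427 = 6.95551 half-year periods.
In years: 6.95551 / 2 = 3.47775 years.

3.48 years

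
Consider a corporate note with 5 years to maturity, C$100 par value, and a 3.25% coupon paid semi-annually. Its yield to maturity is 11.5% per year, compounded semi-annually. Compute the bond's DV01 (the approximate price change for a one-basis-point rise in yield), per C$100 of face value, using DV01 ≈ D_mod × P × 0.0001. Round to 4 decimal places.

C$0.0299

Periodic yield y = 0.0575.
  t   CF        PV=CF/(1+0.0575)^t    t·PV
  1        1.625         1.5366         1.5366
  2        1.625         1.4531         2.9062
  3        1.625         1.3741         4.1222
  4        1.625         1.2994         5.1975
  5        1.625         1.2287         6.1436
  6        1.625         1.1619         6.9714
  7        1.625         1.0987         7.6911
  8        1.625         1.0390         8.3119
  9        1.625         0.9825         8.8424
  10     101.625        58.1028       581.0276
  Σ                     69.2768       632.7507
P = 69.2768; D_Mac = 9.13366 half-year periods = 4.56683 yrs; D_mod = 4.31852 yrs.
DV01 ≈ 4.31852 × 69.2768 × 0.0001 = 0.029917.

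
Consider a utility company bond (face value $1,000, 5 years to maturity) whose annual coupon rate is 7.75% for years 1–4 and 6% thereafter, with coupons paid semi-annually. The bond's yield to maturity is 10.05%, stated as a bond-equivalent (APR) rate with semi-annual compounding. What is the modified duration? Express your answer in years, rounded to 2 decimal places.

Periodic yield y = 0.05025. First find Macaulay duration:
  t   CF        PV=CF/(1+0.05025)^t    t·PV
  1        38.75        36.8960        36.8960
  2        38.75        35.1307        70.2613
  3        38.75        33.4498       100.3494
  4        38.75        31.8494       127.3975
  5        38.75        30.3255       151.6276
  6        38.75        28.8746       173.2474
  7        38.75        27.4930       192.4513
  8        38.75        26.1776       209.4210
  9        30.00        19.2969       173.6719
  10    1,030.00       630.8271     6,308.2707
  Σ                    900.3205     7,543.5942
P = 900.3205; Macaulay duration = 7,543.5942 / 900.3205 = 8.37879 half-year periods = 4.18939 years.
Modified duration = D_Mac / (1 + y) = 4.18939 / 1.05025 = 3.98895 years.

3.99 years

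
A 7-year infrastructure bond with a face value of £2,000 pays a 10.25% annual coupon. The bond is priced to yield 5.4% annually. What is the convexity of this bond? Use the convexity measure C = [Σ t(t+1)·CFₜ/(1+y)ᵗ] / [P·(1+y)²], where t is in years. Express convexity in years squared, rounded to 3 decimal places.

With y = 0.054:
  t   CF        PV=CF/(1+0.054)^t    t·PV        t(t+1)·PV
  1       205.00       194.4972       194.4972         388.9943
  2       205.00       184.5324       369.0648       1,107.1944
  3       205.00       175.0782       525.2345       2,100.9382
  4       205.00       166.1083       664.4333       3,322.1666
  5       205.00       157.5980       787.9902       4,727.9411
  6       205.00       149.5238       897.1425       6,279.9977
  7     2,205.00     1,525.8938    10,681.2568      85,450.0546
  Σ                  2,553.2317    14,119.6194     103,377.2870
P = 2,553.2317.
Convexity = Σ t(t+1)·PV / [P·(1+y)²] = 103,377.2870 / (2,553.2317 × 1.110916) = 36.44632.

36.446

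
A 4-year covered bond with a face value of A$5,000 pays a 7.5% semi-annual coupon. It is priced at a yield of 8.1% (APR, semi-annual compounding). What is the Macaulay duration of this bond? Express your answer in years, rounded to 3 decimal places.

Periodic yield y = 0.0405. Discount each cash flow and weight by its period:
  t   CF        PV=CF/(1+0.0405)^t    t·PV
  1       187.50       180.2018       180.2018
  2       187.50       173.1877       346.3754
  3       187.50       166.4466       499.3399
  4       187.50       159.9679       639.8717
  5       187.50       153.7414       768.7070
  6       187.50       147.7572       886.5434
  7       187.50       142.0060       994.0420
  8     5,187.50     3,775.9083    30,207.2660
  Σ                  4,899.2170    34,522.3474
Price P = Σ PV = 4,899.2170.
Macaulay duration = Σ(t·PV) / P = 34,522.3474 / 4,899.2170 = 7.04650 half-year periods.
In years: 7.04650 / 2 = 3.52325 years.

3.523 years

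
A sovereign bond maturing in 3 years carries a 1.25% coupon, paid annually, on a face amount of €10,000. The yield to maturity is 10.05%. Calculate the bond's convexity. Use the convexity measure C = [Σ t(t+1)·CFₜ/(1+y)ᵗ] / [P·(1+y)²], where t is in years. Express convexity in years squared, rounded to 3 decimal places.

9.723

With y = 0.1005:
  t   CF        PV=CF/(1+0.1005)^t    t·PV        t(t+1)·PV
  1       125.00       113.5847       113.5847         227.1695
  2       125.00       103.2119       206.4239         619.2716
  3    10,125.00     7,596.6985    22,790.0955      91,160.3822
  Σ                  7,813.4952    23,110.1041      92,006.8233
P = 7,813.4952.
Convexity = Σ t(t+1)·PV / [P·(1+y)²] = 92,006.8233 / (7,813.4952 × 1.211100) = 9.72287.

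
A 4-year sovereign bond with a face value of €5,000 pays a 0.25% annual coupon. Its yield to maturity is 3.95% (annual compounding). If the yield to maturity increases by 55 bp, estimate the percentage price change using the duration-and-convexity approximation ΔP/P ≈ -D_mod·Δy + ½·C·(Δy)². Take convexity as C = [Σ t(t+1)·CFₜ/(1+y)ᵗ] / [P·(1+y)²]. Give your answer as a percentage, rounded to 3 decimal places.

With y = 0.0395:
  t   CF        PV=CF/(1+0.0395)^t    t·PV        t(t+1)·PV
  1        12.50        12.0250        12.0250          24.0500
  2        12.50        11.5681        23.1361          69.4084
  3        12.50        11.1285        33.3855         133.5420
  4     5,012.50     4,292.9557    17,171.8230      85,859.1148
  Σ                  4,327.6773    17,240.3696      86,086.1152
P = 4,327.6773; D_Mac = 3.98375 yrs; D_mod = 3.83237 yrs; C = 18.40896.
Duration effect: -3.83237 × (+0.0055) = -0.021078
Convexity effect: 0.5 × 18.40896 × (0.0055)² = +0.0002784
ΔP/P ≈ -0.021078 + 0.0002784 = -0.020800 = -2.0800%.

-2.080%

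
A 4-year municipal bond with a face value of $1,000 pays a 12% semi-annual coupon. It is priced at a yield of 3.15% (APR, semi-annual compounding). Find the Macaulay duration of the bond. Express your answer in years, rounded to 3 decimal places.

Periodic yield y = 0.01575. Discount each cash flow and weight by its period:
  t   CF        PV=CF/(1+0.01575)^t    t·PV
  1        60.00        59.0697        59.0697
  2        60.00        58.1537       116.3075
  3        60.00        57.2520       171.7560
  4        60.00        56.3643       225.4571
  5        60.00        55.4903       277.4515
  6        60.00        54.6299       327.7793
  7        60.00        53.7828       376.4796
  8     1,060.00       935.4298     7,483.4387
  Σ                  1,330.1725     9,037.7394
Price P = Σ PV = 1,330.1725.
Macaulay duration = Σ(t·PV) / P = 9,037.7394 / 1,330.1725 = 6.79441 half-year periods.
In years: 6.79441 / 2 = 3.39721 years.

3.397 years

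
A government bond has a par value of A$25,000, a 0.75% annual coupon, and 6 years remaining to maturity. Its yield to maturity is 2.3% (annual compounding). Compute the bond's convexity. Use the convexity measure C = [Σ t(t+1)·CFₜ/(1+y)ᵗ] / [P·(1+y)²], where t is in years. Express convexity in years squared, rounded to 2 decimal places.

39.10

With y = 0.023:
  t   CF        PV=CF/(1+0.023)^t    t·PV        t(t+1)·PV
  1       187.50       183.2845       183.2845         366.5689
  2       187.50       179.1637       358.3274       1,074.9822
  3       187.50       175.1356       525.4067       2,101.6269
  4       187.50       171.1980       684.7921       3,423.9604
  5       187.50       167.3490       836.7450       5,020.4698
  6    25,187.50    21,975.1203   131,850.7218     922,955.0525
  Σ                 22,851.2510   134,439.2774     934,942.6607
P = 22,851.2510.
Convexity = Σ t(t+1)·PV / [P·(1+y)²] = 934,942.6607 / (22,851.2510 × 1.046529) = 39.09523.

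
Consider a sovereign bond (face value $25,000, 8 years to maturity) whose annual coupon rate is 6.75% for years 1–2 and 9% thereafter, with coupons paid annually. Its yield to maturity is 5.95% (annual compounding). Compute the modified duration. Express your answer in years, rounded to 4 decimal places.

Periodic yield y = 0.0595. First find Macaulay duration:
  t   CF        PV=CF/(1+0.0595)^t    t·PV
  1     1,687.50     1,592.7324     1,592.7324
  2     1,687.50     1,503.2869     3,006.5737
  3     2,250.00     1,891.8192     5,675.4577
  4     2,250.00     1,785.5774     7,142.3095
  5     2,250.00     1,685.3019     8,426.5095
  6     2,250.00     1,590.6578     9,543.9466
  7     2,250.00     1,501.3287    10,509.3010
  8    27,250.00    17,161.6412   137,293.1297
  Σ                 28,712.3455   183,189.9602
P = 28,712.3455; Macaulay duration = 183,189.9602 / 28,712.3455 = 6.38018 years.
Modified duration = D_Mac / (1 + y) = 6.38018 / 1.0595 = 6.02188 years.

6.0219 years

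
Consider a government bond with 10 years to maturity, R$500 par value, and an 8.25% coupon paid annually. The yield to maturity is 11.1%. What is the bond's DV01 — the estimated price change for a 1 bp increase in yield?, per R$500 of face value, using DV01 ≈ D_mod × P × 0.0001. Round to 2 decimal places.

R$0.26

Periodic yield y = 0.111.
  t   CF        PV=CF/(1+0.111)^t    t·PV
  1        41.25        37.1287        37.1287
  2        41.25        33.4192        66.8384
  3        41.25        30.0803        90.2408
  4        41.25        27.0750       108.2998
  5        41.25        24.3699       121.8495
  6        41.25        21.9351       131.6106
  7        41.25        19.7436       138.2049
  8        41.25        17.7710       142.1679
  9        41.25        15.9955       143.9594
  10      541.25       188.9110     1,889.1103
  Σ                    416.4292     2,869.4103
P = 416.4292; D_Mac = 6.89051 yrs; D_mod = 6.20208 yrs.
DV01 ≈ 6.20208 × 416.4292 × 0.0001 = 0.258273.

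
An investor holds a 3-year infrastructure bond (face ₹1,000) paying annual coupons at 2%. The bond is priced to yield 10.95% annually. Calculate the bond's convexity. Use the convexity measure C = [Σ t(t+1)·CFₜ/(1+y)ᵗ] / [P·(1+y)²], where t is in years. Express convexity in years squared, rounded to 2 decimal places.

With y = 0.1095:
  t   CF        PV=CF/(1+0.1095)^t    t·PV        t(t+1)·PV
  1        20.00        18.0261        18.0261          36.0523
  2        20.00        16.2471        32.4942          97.4825
  3     1,020.00       746.8240     2,240.4719       8,961.8877
  Σ                    781.0972     2,290.9922       9,095.4225
P = 781.0972.
Convexity = Σ t(t+1)·PV / [P·(1+y)²] = 9,095.4225 / (781.0972 × 1.230990) = 9.45939.

9.46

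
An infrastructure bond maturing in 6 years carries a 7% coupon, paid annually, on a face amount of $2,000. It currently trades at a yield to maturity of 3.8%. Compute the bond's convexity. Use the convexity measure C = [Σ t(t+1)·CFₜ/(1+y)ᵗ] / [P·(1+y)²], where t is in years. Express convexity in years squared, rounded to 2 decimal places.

With y = 0.038:
  t   CF        PV=CF/(1+0.038)^t    t·PV        t(t+1)·PV
  1       140.00       134.8748       134.8748         269.7495
  2       140.00       129.9371       259.8743         779.6229
  3       140.00       125.1803       375.5409       1,502.1636
  4       140.00       120.5976       482.3904       2,411.9518
  5       140.00       116.1826       580.9132       3,485.4794
  6     2,140.00     1,710.9198    10,265.5188      71,858.6316
  Σ                  2,337.6922    12,099.1123      80,307.5987
P = 2,337.6922.
Convexity = Σ t(t+1)·PV / [P·(1+y)²] = 80,307.5987 / (2,337.6922 × 1.077444) = 31.88413.

31.88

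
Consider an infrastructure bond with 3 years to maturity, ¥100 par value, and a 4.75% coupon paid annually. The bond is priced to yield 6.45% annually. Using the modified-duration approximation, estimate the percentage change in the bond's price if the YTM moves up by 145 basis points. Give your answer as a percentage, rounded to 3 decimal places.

Periodic yield y = 0.0645. Modified duration first:
  t   CF        PV=CF/(1+0.0645)^t    t·PV
  1         4.75         4.4622         4.4622
  2         4.75         4.1918         8.3836
  3       104.75        86.8394       260.5183
  Σ                     95.4934       273.3642
P = 95.4934; D_Mac = 2.86265 yrs; D_mod = 2.86265/(1+0.0645) = 2.68920 yrs.
ΔP/P ≈ -D_mod · Δy = -2.68920 × (+0.0145) = -0.038993 = -3.8993%.

-3.899%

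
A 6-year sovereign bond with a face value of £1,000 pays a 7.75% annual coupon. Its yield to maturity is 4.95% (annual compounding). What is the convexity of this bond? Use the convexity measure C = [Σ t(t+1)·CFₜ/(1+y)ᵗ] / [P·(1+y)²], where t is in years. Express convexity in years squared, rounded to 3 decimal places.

With y = 0.0495:
  t   CF        PV=CF/(1+0.0495)^t    t·PV        t(t+1)·PV
  1        77.50        73.8447        73.8447         147.6894
  2        77.50        70.3618       140.7236         422.1707
  3        77.50        67.0431       201.1294         804.5177
  4        77.50        63.8810       255.5241       1,277.6207
  5        77.50        60.8681       304.3403       1,826.0419
  6     1,077.50       806.3482     4,838.0892      33,866.6244
  Σ                  1,142.3469     5,813.6513      38,344.6648
P = 1,142.3469.
Convexity = Σ t(t+1)·PV / [P·(1+y)²] = 38,344.6648 / (1,142.3469 × 1.101450) = 30.47488.

30.475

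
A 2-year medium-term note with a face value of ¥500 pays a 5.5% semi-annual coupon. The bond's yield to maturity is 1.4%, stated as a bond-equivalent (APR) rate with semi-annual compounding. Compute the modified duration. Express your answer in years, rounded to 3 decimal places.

1.911 years

Periodic yield y = 0.007. First find Macaulay duration:
  t   CF        PV=CF/(1+0.007)^t    t·PV
  1        13.75        13.6544        13.6544
  2        13.75        13.5595        27.1190
  3        13.75        13.4652        40.3957
  4       513.75       499.6133     1,998.4530
  Σ                    540.2924     2,079.6222
P = 540.2924; Macaulay duration = 2,079.6222 / 540.2924 = 3.84907 half-year periods = 1.92453 years.
Modified duration = D_Mac / (1 + y) = 1.92453 / 1.007 = 1.91116 years.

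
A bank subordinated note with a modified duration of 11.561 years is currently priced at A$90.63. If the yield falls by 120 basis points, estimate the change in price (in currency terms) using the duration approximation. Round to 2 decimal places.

+A$12.57

Duration approximation: ΔP/P ≈ -D_mod · Δy = -11.561 × (-0.012) = +0.138732.
ΔP ≈ 90.63 × (+0.138732) = +12.57328116.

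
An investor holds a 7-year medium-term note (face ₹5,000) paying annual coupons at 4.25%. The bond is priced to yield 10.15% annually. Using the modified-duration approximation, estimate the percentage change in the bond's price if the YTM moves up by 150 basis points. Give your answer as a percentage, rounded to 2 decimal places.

-8.20%

Periodic yield y = 0.1015. Modified duration first:
  t   CF        PV=CF/(1+0.1015)^t    t·PV
  1       212.50       192.9187       192.9187
  2       212.50       175.1418       350.2837
  3       212.50       159.0030       477.0091
  4       212.50       144.3514       577.4055
  5       212.50       131.0498       655.2491
  6       212.50       118.9740       713.8438
  7     5,212.50     2,649.4429    18,546.1000
  Σ                  3,570.8817    21,512.8100
P = 3,570.8817; D_Mac = 6.02451 yrs; D_mod = 6.02451/(1+0.1015) = 5.46937 yrs.
ΔP/P ≈ -D_mod · Δy = -5.46937 × (+0.015) = -0.082041 = -8.2041%.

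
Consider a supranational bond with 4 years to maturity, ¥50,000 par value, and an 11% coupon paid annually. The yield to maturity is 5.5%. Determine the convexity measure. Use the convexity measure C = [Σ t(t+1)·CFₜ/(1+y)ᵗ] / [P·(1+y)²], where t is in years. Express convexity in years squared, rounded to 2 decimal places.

With y = 0.055:
  t   CF        PV=CF/(1+0.055)^t    t·PV        t(t+1)·PV
  1     5,500.00     5,213.2701     5,213.2701      10,426.5403
  2     5,500.00     4,941.4883     9,882.9766      29,648.9297
  3     5,500.00     4,683.8752    14,051.6255      56,206.5018
  4    55,500.00    44,800.5293   179,202.1170     896,010.5851
  Σ                 59,639.1628   208,349.9892     992,292.5569
P = 59,639.1628.
Convexity = Σ t(t+1)·PV / [P·(1+y)²] = 992,292.5569 / (59,639.1628 × 1.113025) = 14.94869.

14.95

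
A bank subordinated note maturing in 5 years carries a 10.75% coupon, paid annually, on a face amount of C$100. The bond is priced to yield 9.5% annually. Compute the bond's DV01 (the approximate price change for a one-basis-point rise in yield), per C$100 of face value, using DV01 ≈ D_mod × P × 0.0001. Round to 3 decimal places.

Periodic yield y = 0.095.
  t   CF        PV=CF/(1+0.095)^t    t·PV
  1        10.75         9.8174         9.8174
  2        10.75         8.9656        17.9312
  3        10.75         8.1878        24.5633
  4        10.75         7.4774        29.9097
  5       110.75        70.3515       351.7573
  Σ                    104.7996       433.9789
P = 104.7996; D_Mac = 4.14103 yrs; D_mod = 3.78177 yrs.
DV01 ≈ 3.78177 × 104.7996 × 0.0001 = 0.039633.

C$0.040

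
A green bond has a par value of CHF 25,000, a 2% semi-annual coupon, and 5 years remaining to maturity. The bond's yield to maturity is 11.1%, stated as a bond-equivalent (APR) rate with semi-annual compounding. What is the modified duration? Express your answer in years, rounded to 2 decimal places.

4.47 years

Periodic yield y = 0.0555. First find Macaulay duration:
  t   CF        PV=CF/(1+0.0555)^t    t·PV
  1       250.00       236.8546       236.8546
  2       250.00       224.4004       448.8007
  3       250.00       212.6010       637.8030
  4       250.00       201.4221       805.6883
  5       250.00       190.8310       954.1548
  6       250.00       180.7967     1,084.7804
  7       250.00       171.2901     1,199.0309
  8       250.00       162.2834     1,298.2672
  9       250.00       153.7503     1,383.7524
  10   25,250.00    14,712.2469   147,122.4695
  Σ                 16,446.4764   155,171.6017
P = 16,446.4764; Macaulay duration = 155,171.6017 / 16,446.4764 = 9.43495 half-year periods = 4.71747 years.
Modified duration = D_Mac / (1 + y) = 4.71747 / 1.0555 = 4.46942 years.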